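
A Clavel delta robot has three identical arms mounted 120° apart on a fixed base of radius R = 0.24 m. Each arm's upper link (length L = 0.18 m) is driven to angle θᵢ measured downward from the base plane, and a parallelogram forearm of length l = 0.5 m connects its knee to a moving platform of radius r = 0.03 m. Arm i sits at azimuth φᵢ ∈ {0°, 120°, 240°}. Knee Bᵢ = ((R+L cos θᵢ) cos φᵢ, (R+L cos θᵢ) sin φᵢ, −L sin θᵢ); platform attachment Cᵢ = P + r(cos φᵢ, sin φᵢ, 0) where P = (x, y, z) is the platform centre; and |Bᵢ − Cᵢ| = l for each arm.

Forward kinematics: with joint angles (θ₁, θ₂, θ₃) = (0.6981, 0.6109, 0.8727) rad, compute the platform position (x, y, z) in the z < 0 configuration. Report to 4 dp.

(0.0081, 0.0396, -0.4804)

arm 1 at φ=0.0°: ρ1 = 0.3479;  centre 1 = (0.3479, 0.0000, -0.1157)
φ2=120.0°: virtual centre (-0.1787, 0.3096, -0.1032), radius l
centre 3 = (0.3257·cos240.0°, 0.3257·sin240.0°, -0.1379) = (-0.1628, -0.2821, -0.1379)
subtract pairs → two planes through P
linear system: -1.0532x+0.6191y = 0.0040−0.0249z; -1.0215x+-0.5641y = -0.0093−-0.0444z
Cramer: x(z) = 0.0029-0.0110z;  y(z) = 0.0113-0.0589z
into |P−centre ₁|² = l²: 1.0036z² + 0.2376z + -0.1174 = 0;  Δ = 0.5279;  z = -0.4804 or 0.2436 → z<0 root = -0.4804
x = 0.0081, y = 0.0396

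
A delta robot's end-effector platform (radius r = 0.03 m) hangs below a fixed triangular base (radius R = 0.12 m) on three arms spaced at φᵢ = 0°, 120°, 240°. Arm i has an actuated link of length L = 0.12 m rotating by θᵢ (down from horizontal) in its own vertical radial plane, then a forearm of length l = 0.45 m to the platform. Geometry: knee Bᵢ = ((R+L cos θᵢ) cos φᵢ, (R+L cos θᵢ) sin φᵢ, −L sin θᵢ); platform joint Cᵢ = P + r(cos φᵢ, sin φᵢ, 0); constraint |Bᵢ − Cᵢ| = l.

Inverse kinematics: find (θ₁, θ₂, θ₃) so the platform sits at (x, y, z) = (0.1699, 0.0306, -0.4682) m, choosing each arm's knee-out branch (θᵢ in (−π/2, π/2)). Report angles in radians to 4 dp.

θ₁ = 0.1749, θ₂ = 1.0476, θ₃ = 1.2220

rotate P by −φ1: (0.1699, 0.0306, -0.4682)
  e−x'=-0.0799;  (l²−L²−(e−x')²−y'²−z²)/2L = -0.1601
  γ=atan2(-0.4682,-0.0799)=-1.7398;  ψ=arccos(-0.3371)=1.9147;  θ1=γ+ψ≈0.1749
rotate P by −φ2: (-0.0584, -0.1624, -0.4682)
  A=0.1484, B=-0.4682, C=(l²−L²−A²−y'²−z²)/(2L)=-0.3314
  γ=atan2(-0.4682,0.1484)=-1.2638;  ψ=arccos(-0.6747)=2.3114;  θ2=γ+ψ≈1.0476
rotate P by −φ3: (-0.1115, 0.1318, -0.4682)
  e−x'=0.2015;  (l²−L²−(e−x')²−y'²−z²)/2L = -0.3711
  γ=atan2(-0.4682,0.2015)=-1.1645;  ψ=arccos(-0.7282)=2.3864;  θ3=γ+ψ≈1.2220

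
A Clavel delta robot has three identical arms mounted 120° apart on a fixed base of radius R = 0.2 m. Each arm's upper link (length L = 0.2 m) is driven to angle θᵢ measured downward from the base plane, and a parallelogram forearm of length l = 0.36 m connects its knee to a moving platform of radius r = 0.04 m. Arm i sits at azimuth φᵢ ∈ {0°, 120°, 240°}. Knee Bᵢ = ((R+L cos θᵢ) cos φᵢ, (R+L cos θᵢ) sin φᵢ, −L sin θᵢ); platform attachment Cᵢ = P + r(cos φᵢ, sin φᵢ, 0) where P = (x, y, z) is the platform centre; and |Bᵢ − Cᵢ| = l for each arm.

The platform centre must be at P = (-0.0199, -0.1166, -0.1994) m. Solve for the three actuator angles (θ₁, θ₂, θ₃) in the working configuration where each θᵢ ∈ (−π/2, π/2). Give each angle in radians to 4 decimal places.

φ1=0.0° → target in arm frame (-0.0199, -0.1166)
  A cos θ + B sin θ = C:  0.1799·cos θ + -0.1994·sin θ = 0.0097
  θ1 = atan2(B,A) + arccos(C/0.2686) = 0.6979
φ2=120.0° → target in arm frame (-0.0910, 0.0755)
  A=0.2510, B=-0.1994, C=(l²−L²−A²−y'²−z²)/(2L)=-0.0472
  γ=atan2(-0.1994,0.2510)=-0.6713;  ψ=arccos(-0.1472)=1.7186;  θ2=γ+ψ≈1.0473
φ3=240.0° → target in arm frame (0.1109, 0.0411)
  A=0.0491, B=-0.1994, C=(l²−L²−A²−y'²−z²)/(2L)=0.1144
  γ=atan2(-0.1994,0.0491)=-1.3295;  ψ=arccos(0.5569)=0.9801;  θ3=γ+ψ≈-0.3494

θ₁ = 0.6979, θ₂ = 1.0473, θ₃ = -0.3494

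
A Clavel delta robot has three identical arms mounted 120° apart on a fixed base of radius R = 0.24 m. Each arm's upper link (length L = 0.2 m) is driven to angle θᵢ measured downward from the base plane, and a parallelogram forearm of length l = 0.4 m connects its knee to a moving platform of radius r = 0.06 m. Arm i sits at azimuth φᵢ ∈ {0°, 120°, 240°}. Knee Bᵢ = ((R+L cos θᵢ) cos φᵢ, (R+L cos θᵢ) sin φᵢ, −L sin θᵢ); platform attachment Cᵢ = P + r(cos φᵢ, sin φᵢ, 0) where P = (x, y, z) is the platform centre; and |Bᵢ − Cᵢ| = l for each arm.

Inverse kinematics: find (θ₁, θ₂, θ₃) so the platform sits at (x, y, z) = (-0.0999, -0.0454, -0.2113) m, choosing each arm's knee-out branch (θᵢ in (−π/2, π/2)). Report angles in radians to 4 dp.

rotate P by −φ1: (-0.0999, -0.0454, -0.2113)
  A=0.2799, B=-0.2113, C=(l²−L²−A²−y'²−z²)/(2L)=-0.0126
  γ=atan2(-0.2113,0.2799)=-0.6466;  ψ=arccos(-0.0360)=1.6068;  θ1=γ+ψ≈0.9602
rotate P by −φ2: (0.0106, 0.1092, -0.2113)
  A=0.1694, B=-0.2113, C=(l²−L²−A²−y'²−z²)/(2L)=0.0868
  √(A²+B²)=0.2708;  θ2 = -0.8951+1.2443 ≈ 0.3492
rotate P by −φ3: (0.0893, -0.0638, -0.2113)
  e−x'=0.0907;  (l²−L²−(e−x')²−y'²−z²)/2L = 0.1576
  γ=atan2(-0.2113,0.0907)=-1.1652;  ψ=arccos(0.6854)=0.8156;  θ3=γ+ψ≈-0.3496

θ₁ = 0.9602, θ₂ = 0.3492, θ₃ = -0.3496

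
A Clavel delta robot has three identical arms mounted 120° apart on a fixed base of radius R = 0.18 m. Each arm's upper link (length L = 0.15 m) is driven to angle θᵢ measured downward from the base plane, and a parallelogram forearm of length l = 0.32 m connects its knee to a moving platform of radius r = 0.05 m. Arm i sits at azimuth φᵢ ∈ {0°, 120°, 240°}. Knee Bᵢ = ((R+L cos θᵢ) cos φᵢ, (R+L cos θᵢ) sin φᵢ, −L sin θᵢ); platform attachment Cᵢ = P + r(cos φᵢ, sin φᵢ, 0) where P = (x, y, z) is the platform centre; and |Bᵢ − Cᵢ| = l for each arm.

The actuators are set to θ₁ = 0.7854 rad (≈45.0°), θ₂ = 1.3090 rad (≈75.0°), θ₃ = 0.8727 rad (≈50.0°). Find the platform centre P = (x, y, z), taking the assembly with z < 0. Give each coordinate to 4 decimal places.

arm 1 at φ=0.0°: e+L cos θ1 = 0.2361;  O1 = (0.2361, 0.0000, -0.1061)
φ2=120.0°: virtual centre (-0.0844, 0.1462, -0.1449), radius l
φ3=240.0°: virtual centre (-0.1132, -0.1961, -0.1149), radius l
subtract pairs → two planes through P
linear system: -0.6410x+0.2924y = -0.0175−-0.0776z; -0.6985x+-0.3922y = -0.0025−-0.0177z
det = 0.4556;  x = 0.0167+-0.0782z,  y = -0.0233+0.0942z
sphere 1 gives Az²+Bz+C=0 with A=1.0150, B=0.2421, C=-0.0425;  B²−4AC=0.2310;  roots -0.3560, 0.1175;  negative root z = -0.3560
x = 0.0445, y = -0.0568

(0.0445, -0.0568, -0.3560)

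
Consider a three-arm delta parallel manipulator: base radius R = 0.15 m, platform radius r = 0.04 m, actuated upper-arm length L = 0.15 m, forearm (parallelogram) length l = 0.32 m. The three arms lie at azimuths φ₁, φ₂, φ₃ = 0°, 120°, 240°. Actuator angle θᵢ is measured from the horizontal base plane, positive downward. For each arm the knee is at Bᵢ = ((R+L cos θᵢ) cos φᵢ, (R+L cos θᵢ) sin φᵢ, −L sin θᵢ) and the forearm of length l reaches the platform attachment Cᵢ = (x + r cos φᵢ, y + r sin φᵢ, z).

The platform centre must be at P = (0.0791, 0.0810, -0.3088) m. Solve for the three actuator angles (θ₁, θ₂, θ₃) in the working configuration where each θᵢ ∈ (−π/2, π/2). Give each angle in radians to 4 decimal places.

θ₁ = 0.3491, θ₂ = 0.6111, θ₃ = 1.2217

rotate P by −φ1: (0.0791, 0.0810, -0.3088)
  A=0.0309, B=-0.3088, C=(l²−L²−A²−y'²−z²)/(2L)=-0.0766
  θ1 = atan2(B,A) + arccos(C/0.3103) = 0.3491
φ2=120.0° → target in arm frame (0.0306, -0.1090)
  A=0.0794, B=-0.3088, C=(l²−L²−A²−y'²−z²)/(2L)=-0.1121
  √(A²+B²)=0.3188;  θ2 = -1.3191+1.9302 ≈ 0.6111
rotate P by −φ3: (-0.1097, 0.0280, -0.3088)
  e−x'=0.2197;  (l²−L²−(e−x')²−y'²−z²)/2L = -0.2150
  γ=atan2(-0.3088,0.2197)=-0.9524;  ψ=arccos(-0.5674)=2.1741;  θ3=γ+ψ≈1.2217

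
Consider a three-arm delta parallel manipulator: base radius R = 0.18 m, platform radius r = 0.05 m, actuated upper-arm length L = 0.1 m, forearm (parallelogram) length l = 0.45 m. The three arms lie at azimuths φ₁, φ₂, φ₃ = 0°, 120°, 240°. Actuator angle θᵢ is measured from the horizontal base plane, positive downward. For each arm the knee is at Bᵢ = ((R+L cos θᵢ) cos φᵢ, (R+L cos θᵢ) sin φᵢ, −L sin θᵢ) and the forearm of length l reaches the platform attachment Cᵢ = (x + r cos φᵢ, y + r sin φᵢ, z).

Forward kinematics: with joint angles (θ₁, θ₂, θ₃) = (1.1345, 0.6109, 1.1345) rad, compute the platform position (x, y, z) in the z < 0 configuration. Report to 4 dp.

(-0.0357, 0.0619, -0.4849)

O1 = (0.1723·cos0.0°, 0.1723·sin0.0°, -0.0906) = (0.1723, 0.0000, -0.0906)
O2 = (0.2119·cos120.0°, 0.2119·sin120.0°, -0.0574) = (-0.1060, 0.1835, -0.0574)
arm 3 at φ=240.0°: ρ3 = 0.1723;  O3 = (-0.0861, -0.1492, -0.0906)
|O₂|²−|O₁|² = 0.0103;  |O₃|²−|O₁|² = 0.0000
linear system: -0.5564x+0.3670y = 0.0103−0.0665z; -0.5168x+-0.2984y = 0.0000−0.0000z
det = 0.3557;  x = -0.0086+0.0558z,  y = 0.0150+-0.0967z
quadratic in z: (1.0125)z²+(0.1582)z+(-0.1613)=0, √Δ=0.8236 → z ∈ {-0.4849, 0.3286}; z = -0.4849 (taking z<0)
x = -0.0357, y = 0.0619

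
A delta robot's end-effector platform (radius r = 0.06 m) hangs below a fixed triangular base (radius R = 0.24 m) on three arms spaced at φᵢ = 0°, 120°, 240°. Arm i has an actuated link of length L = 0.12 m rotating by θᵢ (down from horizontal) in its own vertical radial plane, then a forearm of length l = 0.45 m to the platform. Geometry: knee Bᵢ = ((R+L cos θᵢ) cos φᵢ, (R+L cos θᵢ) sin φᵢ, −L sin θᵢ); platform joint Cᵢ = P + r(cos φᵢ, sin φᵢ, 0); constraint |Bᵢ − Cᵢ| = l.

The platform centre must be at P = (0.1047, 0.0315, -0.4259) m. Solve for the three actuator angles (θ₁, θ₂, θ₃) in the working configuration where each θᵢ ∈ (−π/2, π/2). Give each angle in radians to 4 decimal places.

arm 1 (φ=0.0°): x'=0.1047, y'=0.0315
  A=0.0753, B=-0.4259, C=(l²−L²−A²−y'²−z²)/(2L)=0.0002
  γ=atan2(-0.4259,0.0753)=-1.3958;  ψ=arccos(0.0005)=1.5703;  θ1=γ+ψ≈0.1745
φ2=120.0° → target in arm frame (-0.0251, -0.1064)
  A=0.2051, B=-0.4259, C=(l²−L²−A²−y'²−z²)/(2L)=-0.1945
  θ2 = atan2(B,A) + arccos(C/0.4727) = 0.8727
rotate P by −φ3: (-0.0796, 0.0749, -0.4259)
  A cos θ + B sin θ = C:  0.2596·cos θ + -0.4259·sin θ = -0.2763
  θ3 = atan2(B,A) + arccos(C/0.4988) = 1.1345

θ₁ = 0.1745, θ₂ = 0.8727, θ₃ = 1.1345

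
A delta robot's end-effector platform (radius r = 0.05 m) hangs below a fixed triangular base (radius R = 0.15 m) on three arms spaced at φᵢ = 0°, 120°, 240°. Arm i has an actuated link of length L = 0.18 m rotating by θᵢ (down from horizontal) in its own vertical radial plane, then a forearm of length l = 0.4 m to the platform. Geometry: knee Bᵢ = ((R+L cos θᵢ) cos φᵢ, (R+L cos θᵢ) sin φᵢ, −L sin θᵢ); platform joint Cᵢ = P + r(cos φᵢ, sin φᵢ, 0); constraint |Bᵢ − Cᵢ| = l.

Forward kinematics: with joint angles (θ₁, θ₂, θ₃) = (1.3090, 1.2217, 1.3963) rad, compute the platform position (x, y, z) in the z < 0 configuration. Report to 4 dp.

arm 1 at φ=0.0°: (R−r)+L cos θ1 = 0.1466;  O1 = (0.1466, 0.0000, -0.1739)
arm 2 at φ=120.0°: (R−r)+L cos θ2 = 0.1616;  O2 = (-0.0808, 0.1399, -0.1691)
φ3=240.0°: virtual centre (-0.0656, -0.1137, -0.1773), radius l
eliminate P² terms by subtracting sphere 1 from 2 and 3
plane₁₂: -0.4547x+0.2798y+0.0094z = 0.0030
Cramer: x(z) = 0.0008+0.0011z;  y(z) = 0.0120-0.0320z
into |P−O₁|² = l²: 1.0010z² + 0.3466z + -0.1084 = 0;  Δ = 0.5541;  z = -0.5450 or 0.1987 → z<0 root = -0.5450
x = 0.0002, y = 0.0294

(0.0002, 0.0294, -0.5450)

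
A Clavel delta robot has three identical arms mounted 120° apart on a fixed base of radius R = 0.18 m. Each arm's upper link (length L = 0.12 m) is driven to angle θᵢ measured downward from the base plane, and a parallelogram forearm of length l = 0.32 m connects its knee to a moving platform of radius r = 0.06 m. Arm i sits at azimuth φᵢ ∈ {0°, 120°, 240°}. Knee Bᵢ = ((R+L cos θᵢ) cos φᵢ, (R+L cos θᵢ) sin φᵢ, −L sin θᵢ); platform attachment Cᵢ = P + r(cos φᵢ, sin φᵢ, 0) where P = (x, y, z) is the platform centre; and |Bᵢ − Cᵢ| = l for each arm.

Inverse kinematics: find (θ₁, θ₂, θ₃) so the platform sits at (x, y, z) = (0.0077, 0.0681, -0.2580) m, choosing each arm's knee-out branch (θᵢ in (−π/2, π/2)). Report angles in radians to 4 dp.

arm 1 (φ=0.0°): x'=0.0077, y'=0.0681
  A cos θ + B sin θ = C:  0.1123·cos θ + -0.2580·sin θ = 0.0174
  √(A²+B²)=0.2814;  θ1 = -1.1603+1.5088 ≈ 0.3485
rotate P by −φ2: (0.0551, -0.0407, -0.2580)
  A cos θ + B sin θ = C:  0.0649·cos θ + -0.2580·sin θ = 0.0649
  γ=atan2(-0.2580,0.0649)=-1.3245;  ψ=arccos(0.2439)=1.3245;  θ2=γ+ψ≈0.0000
φ3=240.0° → target in arm frame (-0.0628, -0.0274)
  A cos θ + B sin θ = C:  0.1828·cos θ + -0.2580·sin θ = -0.0531
  √(A²+B²)=0.3162;  θ3 = -0.9543+1.7395 ≈ 0.7852

θ₁ = 0.3485, θ₂ = 0.0000, θ₃ = 0.7852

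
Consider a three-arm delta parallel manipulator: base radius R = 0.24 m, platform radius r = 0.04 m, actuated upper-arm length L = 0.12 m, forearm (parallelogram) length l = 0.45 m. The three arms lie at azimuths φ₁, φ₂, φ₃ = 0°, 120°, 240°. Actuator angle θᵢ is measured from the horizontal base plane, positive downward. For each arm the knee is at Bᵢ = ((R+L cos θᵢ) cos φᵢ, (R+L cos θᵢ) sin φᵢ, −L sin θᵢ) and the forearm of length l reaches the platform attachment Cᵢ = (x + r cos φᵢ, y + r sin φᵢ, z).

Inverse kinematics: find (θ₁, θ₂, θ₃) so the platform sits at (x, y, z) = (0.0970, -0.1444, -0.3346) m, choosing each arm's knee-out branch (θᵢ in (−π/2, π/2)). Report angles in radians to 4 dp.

θ₁ = -0.2621, θ₂ = 1.3965, θ₃ = -0.0871

φ1=0.0° → target in arm frame (0.0970, -0.1444)
  A cos θ + B sin θ = C:  0.1030·cos θ + -0.3346·sin θ = 0.1862
  √(A²+B²)=0.3501;  θ1 = -1.2722+1.0101 ≈ -0.2621
φ2=120.0° → target in arm frame (-0.1736, -0.0118)
  e−x'=0.3736;  (l²−L²−(e−x')²−y'²−z²)/2L = -0.2647
  γ=atan2(-0.3346,0.3736)=-0.7304;  ψ=arccos(-0.5279)=2.1269;  θ2=γ+ψ≈1.3965
arm 3 (φ=240.0°): x'=0.0766, y'=0.1562
  e−x'=0.1234;  (l²−L²−(e−x')²−y'²−z²)/2L = 0.1521
  θ3 = atan2(B,A) + arccos(C/0.3566) = -0.0871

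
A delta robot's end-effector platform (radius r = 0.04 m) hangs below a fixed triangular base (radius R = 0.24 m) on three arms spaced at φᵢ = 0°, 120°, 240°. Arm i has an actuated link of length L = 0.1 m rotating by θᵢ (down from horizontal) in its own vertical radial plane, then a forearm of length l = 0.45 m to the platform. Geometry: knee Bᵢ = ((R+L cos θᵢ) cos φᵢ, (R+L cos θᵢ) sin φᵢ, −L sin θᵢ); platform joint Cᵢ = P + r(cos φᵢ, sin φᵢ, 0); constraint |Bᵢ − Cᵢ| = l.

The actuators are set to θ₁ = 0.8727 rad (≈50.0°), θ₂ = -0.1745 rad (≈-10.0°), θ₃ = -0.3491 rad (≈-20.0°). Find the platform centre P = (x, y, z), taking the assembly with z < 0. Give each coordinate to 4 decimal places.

φ1=0.0°: virtual centre (0.2643, 0.0000, -0.0766), radius l
φ2=120.0°: virtual centre (-0.1492, 0.2585, 0.0174), radius l
arm 3 at φ=240.0°: e+L cos θ3 = 0.2940;  S3 = (-0.1470, -0.2546, 0.0342)
eliminate P² terms by subtracting sphere 1 from 2 and 3
linear system: -0.8270x+0.5170y = 0.0137−0.1879z; -0.8225x+-0.5092y = 0.0119−0.2216z
Cramer: x(z) = -0.0155+0.2484z;  y(z) = 0.0017+0.0339z
quadratic in z: (1.0629)z²+(0.0143)z+(-0.1184)=0, √Δ=0.7095 → z ∈ {-0.3405, 0.3270}; z = -0.3405 (taking z<0)
x = -0.1001, y = -0.0099

(-0.1001, -0.0099, -0.3405)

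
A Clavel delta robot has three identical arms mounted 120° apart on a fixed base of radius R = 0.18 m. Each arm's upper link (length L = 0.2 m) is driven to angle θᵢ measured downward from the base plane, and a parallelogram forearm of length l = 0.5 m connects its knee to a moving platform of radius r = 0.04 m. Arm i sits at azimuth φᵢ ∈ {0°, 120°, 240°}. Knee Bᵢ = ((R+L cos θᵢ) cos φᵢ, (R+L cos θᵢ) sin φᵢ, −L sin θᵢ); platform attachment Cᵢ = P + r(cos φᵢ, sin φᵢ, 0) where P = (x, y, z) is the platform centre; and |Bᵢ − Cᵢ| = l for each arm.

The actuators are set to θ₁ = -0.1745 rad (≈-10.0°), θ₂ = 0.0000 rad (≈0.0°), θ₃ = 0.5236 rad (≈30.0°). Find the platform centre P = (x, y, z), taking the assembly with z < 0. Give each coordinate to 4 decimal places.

(0.0691, 0.0756, -0.3807)

arm 1 at φ=0.0°: ρ1 = 0.3370;  centre 1 = (0.3370, 0.0000, 0.0347)
centre 2 = (0.3400·cos120.0°, 0.3400·sin120.0°, 0.0000) = (-0.1700, 0.2944, 0.0000)
arm 3 at φ=240.0°: ρ3 = 0.3132;  centre 3 = (-0.1566, -0.2712, -0.1000)
eliminate P² terms by subtracting sphere 1 from 2 and 3
plane₁₂: -1.0139x+0.5889y+-0.0694z = 0.0009
Cramer: x(z) = 0.0031-0.1736z;  y(z) = 0.0067-0.1809z
sphere 1 gives Az²+Bz+C=0 with A=1.0628, B=0.0440, C=-0.1373;  B²−4AC=0.5855;  roots -0.3807, 0.3392;  negative root z = -0.3807
x = 0.0691, y = 0.0756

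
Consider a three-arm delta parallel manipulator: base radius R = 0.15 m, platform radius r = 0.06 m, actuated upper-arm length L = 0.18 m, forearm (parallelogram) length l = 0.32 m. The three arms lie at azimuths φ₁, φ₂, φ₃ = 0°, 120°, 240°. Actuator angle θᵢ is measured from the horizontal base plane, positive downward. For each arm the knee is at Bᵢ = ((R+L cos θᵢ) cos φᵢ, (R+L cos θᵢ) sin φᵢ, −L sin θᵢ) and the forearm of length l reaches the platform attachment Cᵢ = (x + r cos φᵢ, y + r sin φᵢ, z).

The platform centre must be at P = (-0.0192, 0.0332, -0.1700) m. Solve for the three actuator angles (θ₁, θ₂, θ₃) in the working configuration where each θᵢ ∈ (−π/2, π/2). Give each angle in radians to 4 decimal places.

rotate P by −φ1: (-0.0192, 0.0332, -0.1700)
  A cos θ + B sin θ = C:  0.1092·cos θ + -0.1700·sin θ = 0.0780
  θ1 = atan2(B,A) + arccos(C/0.2021) = 0.1747
arm 2 (φ=120.0°): x'=0.0384, y'=0.0000
  e−x'=0.0516;  (l²−L²−(e−x')²−y'²−z²)/2L = 0.1068
  γ=atan2(-0.1700,0.0516)=-1.2758;  ψ=arccos(0.6009)=0.9262;  θ2=γ+ψ≈-0.3496
arm 3 (φ=240.0°): x'=-0.0192, y'=-0.0332
  A cos θ + B sin θ = C:  0.1092·cos θ + -0.1700·sin θ = 0.0780
  √(A²+B²)=0.2020;  θ3 = -1.0000+1.1744 ≈ 0.1744

θ₁ = 0.1747, θ₂ = -0.3496, θ₃ = 0.1744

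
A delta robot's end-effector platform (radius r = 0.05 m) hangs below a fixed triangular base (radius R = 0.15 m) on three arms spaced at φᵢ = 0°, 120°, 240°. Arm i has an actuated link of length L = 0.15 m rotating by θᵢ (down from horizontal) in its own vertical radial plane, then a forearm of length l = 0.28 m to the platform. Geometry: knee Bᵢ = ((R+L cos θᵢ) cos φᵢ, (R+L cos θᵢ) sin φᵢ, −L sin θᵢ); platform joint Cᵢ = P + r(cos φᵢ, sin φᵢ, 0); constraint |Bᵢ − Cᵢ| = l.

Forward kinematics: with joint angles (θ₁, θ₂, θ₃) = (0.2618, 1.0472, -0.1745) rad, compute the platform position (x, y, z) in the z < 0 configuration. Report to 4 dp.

(0.0253, -0.0995, -0.1812)

centre 1 = (0.2449·cos0.0°, 0.2449·sin0.0°, -0.0388) = (0.2449, 0.0000, -0.0388)
φ2=120.0°: virtual centre (-0.0875, 0.1516, -0.1299), radius l
centre 3 = (0.2477·cos240.0°, 0.2477·sin240.0°, 0.0260) = (-0.1239, -0.2145, 0.0260)
eliminate P² terms by subtracting sphere 1 from 2 and 3
[-0.6648 0.3031 -0.1822]·P = -0.0140;  [-0.7375 -0.4291 0.1297]·P = 0.0006
Cramer: x(z) = 0.0115-0.0763z;  y(z) = -0.0210+0.4336z
quadratic in z: (1.1938)z²+(0.0951)z+(-0.0220)=0, √Δ=0.3375 → z ∈ {-0.1812, 0.1015}; z = -0.1812 (taking z<0)
x = 0.0253, y = -0.0995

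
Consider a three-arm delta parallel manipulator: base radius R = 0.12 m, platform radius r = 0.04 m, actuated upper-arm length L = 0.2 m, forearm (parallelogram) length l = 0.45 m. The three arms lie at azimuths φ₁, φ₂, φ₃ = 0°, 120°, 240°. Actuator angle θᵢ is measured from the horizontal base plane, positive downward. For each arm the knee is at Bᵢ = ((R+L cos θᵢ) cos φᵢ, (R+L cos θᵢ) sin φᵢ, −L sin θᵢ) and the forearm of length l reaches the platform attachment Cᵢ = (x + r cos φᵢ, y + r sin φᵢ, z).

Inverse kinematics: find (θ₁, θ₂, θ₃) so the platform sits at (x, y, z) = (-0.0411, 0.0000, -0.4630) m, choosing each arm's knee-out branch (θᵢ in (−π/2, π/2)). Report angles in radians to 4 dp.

arm 1 (φ=0.0°): x'=-0.0411, y'=0.0000
  A cos θ + B sin θ = C:  0.1211·cos θ + -0.4630·sin θ = -0.1663
  θ1 = atan2(B,A) + arccos(C/0.4786) = 0.6108
φ2=120.0° → target in arm frame (0.0205, 0.0356)
  A=0.0595, B=-0.4630, C=(l²−L²−A²−y'²−z²)/(2L)=-0.1417
  θ2 = atan2(B,A) + arccos(C/0.4668) = 0.4361
rotate P by −φ3: (0.0206, -0.0356, -0.4630)
  e−x'=0.0594;  (l²−L²−(e−x')²−y'²−z²)/2L = -0.1417
  √(A²+B²)=0.4668;  θ3 = -1.4431+1.8792 ≈ 0.4361

θ₁ = 0.6108, θ₂ = 0.4361, θ₃ = 0.4361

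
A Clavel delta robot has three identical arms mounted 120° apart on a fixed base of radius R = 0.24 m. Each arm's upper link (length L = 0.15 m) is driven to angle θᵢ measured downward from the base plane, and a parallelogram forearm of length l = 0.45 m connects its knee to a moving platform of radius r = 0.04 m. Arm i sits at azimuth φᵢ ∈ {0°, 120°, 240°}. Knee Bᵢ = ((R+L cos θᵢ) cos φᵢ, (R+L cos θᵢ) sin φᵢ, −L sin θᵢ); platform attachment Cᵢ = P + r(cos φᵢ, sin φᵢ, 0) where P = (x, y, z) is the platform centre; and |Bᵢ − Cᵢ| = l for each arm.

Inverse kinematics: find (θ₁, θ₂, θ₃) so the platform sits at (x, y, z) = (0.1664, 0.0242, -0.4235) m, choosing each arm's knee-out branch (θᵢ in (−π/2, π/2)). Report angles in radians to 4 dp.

rotate P by −φ1: (0.1664, 0.0242, -0.4235)
  A cos θ + B sin θ = C:  0.0336·cos θ + -0.4235·sin θ = -0.0036
  γ=atan2(-0.4235,0.0336)=-1.4916;  ψ=arccos(-0.0084)=1.5792;  θ1=γ+ψ≈0.0875
φ2=120.0° → target in arm frame (-0.0622, -0.1562)
  e−x'=0.2622;  (l²−L²−(e−x')²−y'²−z²)/2L = -0.3084
  √(A²+B²)=0.4981;  θ2 = -1.0164+2.2385 ≈ 1.2221
φ3=240.0° → target in arm frame (-0.1042, 0.1320)
  A=0.3042, B=-0.4235, C=(l²−L²−A²−y'²−z²)/(2L)=-0.3643
  γ=atan2(-0.4235,0.3042)=-0.9480;  ψ=arccos(-0.6987)=2.3444;  θ3=γ+ψ≈1.3964

θ₁ = 0.0875, θ₂ = 1.2221, θ₃ = 1.3964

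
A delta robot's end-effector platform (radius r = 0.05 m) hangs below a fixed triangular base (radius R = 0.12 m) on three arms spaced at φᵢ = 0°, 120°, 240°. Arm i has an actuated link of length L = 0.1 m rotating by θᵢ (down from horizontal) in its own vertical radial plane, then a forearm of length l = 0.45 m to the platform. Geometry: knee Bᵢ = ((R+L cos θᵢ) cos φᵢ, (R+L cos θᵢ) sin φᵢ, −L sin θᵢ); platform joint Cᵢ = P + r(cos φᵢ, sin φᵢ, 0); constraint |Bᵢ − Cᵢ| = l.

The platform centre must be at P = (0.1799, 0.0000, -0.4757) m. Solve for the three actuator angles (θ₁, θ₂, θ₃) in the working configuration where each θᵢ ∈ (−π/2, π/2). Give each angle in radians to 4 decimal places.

θ₁ = 0.2620, θ₂ = 1.3095, θ₃ = 1.3095

φ1=0.0° → target in arm frame (0.1799, 0.0000)
  A=-0.1099, B=-0.4757, C=(l²−L²−A²−y'²−z²)/(2L)=-0.2293
  θ1 = atan2(B,A) + arccos(C/0.4882) = 0.2620
arm 2 (φ=120.0°): x'=-0.0899, y'=-0.1558
  A cos θ + B sin θ = C:  0.1599·cos θ + -0.4757·sin θ = -0.4182
  √(A²+B²)=0.5019;  θ2 = -1.2464+2.5559 ≈ 1.3095
φ3=240.0° → target in arm frame (-0.0900, 0.1558)
  A=0.1600, B=-0.4757, C=(l²−L²−A²−y'²−z²)/(2L)=-0.4182
  θ3 = atan2(B,A) + arccos(C/0.5019) = 1.3095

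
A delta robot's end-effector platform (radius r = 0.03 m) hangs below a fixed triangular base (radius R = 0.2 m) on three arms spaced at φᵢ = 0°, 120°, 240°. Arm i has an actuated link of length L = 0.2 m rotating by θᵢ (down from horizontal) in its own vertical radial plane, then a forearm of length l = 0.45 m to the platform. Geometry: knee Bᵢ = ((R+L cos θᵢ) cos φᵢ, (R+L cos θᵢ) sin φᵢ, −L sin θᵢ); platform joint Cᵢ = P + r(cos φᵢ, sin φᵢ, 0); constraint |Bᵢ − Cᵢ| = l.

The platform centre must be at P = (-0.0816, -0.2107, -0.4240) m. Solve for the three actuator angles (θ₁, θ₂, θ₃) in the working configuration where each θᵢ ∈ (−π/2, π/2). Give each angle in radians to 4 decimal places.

θ₁ = 1.2219, θ₂ = 1.3964, θ₃ = 0.0000

arm 1 (φ=0.0°): x'=-0.0816, y'=-0.2107
  A cos θ + B sin θ = C:  0.2516·cos θ + -0.4240·sin θ = -0.3124
  √(A²+B²)=0.4930;  θ1 = -1.0352+2.2571 ≈ 1.2219
φ2=120.0° → target in arm frame (-0.1417, 0.1760)
  e−x'=0.3117;  (l²−L²−(e−x')²−y'²−z²)/2L = -0.3635
  √(A²+B²)=0.5262;  θ2 = -0.9369+2.3333 ≈ 1.3964
arm 3 (φ=240.0°): x'=0.2233, y'=0.0347
  A cos θ + B sin θ = C:  -0.0533·cos θ + -0.4240·sin θ = -0.0533
  θ3 = atan2(B,A) + arccos(C/0.4273) = 0.0000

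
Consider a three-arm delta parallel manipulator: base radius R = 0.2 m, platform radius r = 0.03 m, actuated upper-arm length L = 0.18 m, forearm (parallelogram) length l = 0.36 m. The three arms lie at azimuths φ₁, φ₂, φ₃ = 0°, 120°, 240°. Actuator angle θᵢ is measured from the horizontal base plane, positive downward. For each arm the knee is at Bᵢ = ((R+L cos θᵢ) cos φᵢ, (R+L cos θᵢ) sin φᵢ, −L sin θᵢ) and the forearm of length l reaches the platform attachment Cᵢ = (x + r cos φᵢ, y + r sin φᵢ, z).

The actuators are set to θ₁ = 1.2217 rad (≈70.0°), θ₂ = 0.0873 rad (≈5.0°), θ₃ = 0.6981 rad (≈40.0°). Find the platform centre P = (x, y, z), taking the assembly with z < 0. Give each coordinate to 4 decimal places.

S1 = (0.2316·cos0.0°, 0.2316·sin0.0°, -0.1691) = (0.2316, 0.0000, -0.1691)
arm 2 at φ=120.0°: e+L cos θ2 = 0.3493;  S2 = (-0.1747, 0.3025, -0.0157)
S3 = (0.3079·cos240.0°, 0.3079·sin240.0°, -0.1157) = (-0.1539, -0.2666, -0.1157)
|S₂|²−|S₁|² = 0.0400;  |S₃|²−|S₁|² = 0.0259
plane₁₂: -0.8125x+0.6050y+0.3069z = 0.0400
Cramer: x(z) = -0.0412+0.2538z;  y(z) = 0.0109-0.1665z
sphere 1 gives Az²+Bz+C=0 with A=1.0921, B=0.1962, C=-0.0265;  B²−4AC=0.1542;  roots -0.2696, 0.0899;  negative root z = -0.2696
x = -0.1096, y = 0.0558

(-0.1096, 0.0558, -0.2696)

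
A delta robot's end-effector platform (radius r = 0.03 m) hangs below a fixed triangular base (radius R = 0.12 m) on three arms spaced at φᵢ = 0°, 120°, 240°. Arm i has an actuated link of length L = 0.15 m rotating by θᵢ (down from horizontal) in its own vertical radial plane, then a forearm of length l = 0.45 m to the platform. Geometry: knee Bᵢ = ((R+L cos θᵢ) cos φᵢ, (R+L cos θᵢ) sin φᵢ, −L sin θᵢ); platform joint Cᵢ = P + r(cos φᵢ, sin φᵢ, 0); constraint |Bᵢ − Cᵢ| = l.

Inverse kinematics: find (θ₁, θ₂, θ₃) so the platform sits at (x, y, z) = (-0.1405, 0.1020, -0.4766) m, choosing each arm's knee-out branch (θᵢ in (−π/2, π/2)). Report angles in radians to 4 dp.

φ1=0.0° → target in arm frame (-0.1405, 0.1020)
  A cos θ + B sin θ = C:  0.2305·cos θ + -0.4766·sin θ = -0.3689
  θ1 = atan2(B,A) + arccos(C/0.5294) = 1.2215
arm 2 (φ=120.0°): x'=0.1586, y'=0.0707
  A=-0.0686, B=-0.4766, C=(l²−L²−A²−y'²−z²)/(2L)=-0.1895
  θ2 = atan2(B,A) + arccos(C/0.4815) = 0.2615
φ3=240.0° → target in arm frame (-0.0181, -0.1727)
  e−x'=0.1081;  (l²−L²−(e−x')²−y'²−z²)/2L = -0.2955
  √(A²+B²)=0.4887;  θ3 = -1.3478+2.2201 ≈ 0.8723

θ₁ = 1.2215, θ₂ = 0.2615, θ₃ = 0.8723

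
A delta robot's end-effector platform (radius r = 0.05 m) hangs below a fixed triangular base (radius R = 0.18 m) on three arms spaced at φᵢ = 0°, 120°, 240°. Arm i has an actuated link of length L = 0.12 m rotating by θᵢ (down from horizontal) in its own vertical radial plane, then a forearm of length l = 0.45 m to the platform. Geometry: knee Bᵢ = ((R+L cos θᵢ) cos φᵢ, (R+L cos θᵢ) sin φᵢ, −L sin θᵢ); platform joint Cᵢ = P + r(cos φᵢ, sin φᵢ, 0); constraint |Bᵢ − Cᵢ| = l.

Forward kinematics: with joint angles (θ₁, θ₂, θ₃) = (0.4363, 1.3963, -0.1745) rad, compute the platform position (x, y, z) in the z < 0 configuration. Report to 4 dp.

(0.0379, -0.2024, -0.3988)

arm 1 at φ=0.0°: ρ1 = 0.2388;  centre 1 = (0.2388, 0.0000, -0.0507)
centre 2 = (0.1508·cos120.0°, 0.1508·sin120.0°, -0.1182) = (-0.0754, 0.1306, -0.1182)
φ3=240.0°: virtual centre (-0.1241, -0.2149, 0.0208), radius l
|centre ₂|²−|centre ₁|² = -0.0229;  |centre ₃|²−|centre ₁|² = 0.0024
[-0.6284 0.2613 -0.1349]·P = -0.0229;  [-0.7257 -0.4299 0.1431]·P = 0.0024
det = 0.4597;  x = 0.0200+-0.0449z,  y = -0.0394+0.4086z
into |P−centre ₁|² = l²: 1.1690z² + 0.0888z + -0.1505 = 0;  Δ = 0.7117;  z = -0.3988 or 0.3228 → z<0 root = -0.3988
x = 0.0379, y = -0.2024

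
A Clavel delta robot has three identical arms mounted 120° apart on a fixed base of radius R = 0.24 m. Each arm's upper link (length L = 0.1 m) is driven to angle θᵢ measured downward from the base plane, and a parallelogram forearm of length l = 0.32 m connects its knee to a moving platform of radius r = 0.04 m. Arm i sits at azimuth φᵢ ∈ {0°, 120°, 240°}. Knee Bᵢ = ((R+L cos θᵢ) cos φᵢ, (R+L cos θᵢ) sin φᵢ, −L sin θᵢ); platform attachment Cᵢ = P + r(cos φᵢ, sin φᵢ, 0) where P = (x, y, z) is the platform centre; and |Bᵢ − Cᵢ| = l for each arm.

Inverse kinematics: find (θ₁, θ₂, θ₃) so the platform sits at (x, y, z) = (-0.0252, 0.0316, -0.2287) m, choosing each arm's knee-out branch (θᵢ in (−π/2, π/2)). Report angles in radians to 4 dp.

φ1=0.0° → target in arm frame (-0.0252, 0.0316)
  A cos θ + B sin θ = C:  0.2252·cos θ + -0.2287·sin θ = -0.0581
  θ1 = atan2(B,A) + arccos(C/0.3210) = 0.9597
arm 2 (φ=120.0°): x'=0.0400, y'=0.0060
  A=0.1600, B=-0.2287, C=(l²−L²−A²−y'²−z²)/(2L)=0.0722
  √(A²+B²)=0.2791;  θ2 = -0.9602+1.3090 ≈ 0.3488
arm 3 (φ=240.0°): x'=-0.0148, y'=-0.0376
  A=0.2148, B=-0.2287, C=(l²−L²−A²−y'²−z²)/(2L)=-0.0372
  √(A²+B²)=0.3137;  θ3 = -0.8168+1.6897 ≈ 0.8729

θ₁ = 0.9597, θ₂ = 0.3488, θ₃ = 0.8729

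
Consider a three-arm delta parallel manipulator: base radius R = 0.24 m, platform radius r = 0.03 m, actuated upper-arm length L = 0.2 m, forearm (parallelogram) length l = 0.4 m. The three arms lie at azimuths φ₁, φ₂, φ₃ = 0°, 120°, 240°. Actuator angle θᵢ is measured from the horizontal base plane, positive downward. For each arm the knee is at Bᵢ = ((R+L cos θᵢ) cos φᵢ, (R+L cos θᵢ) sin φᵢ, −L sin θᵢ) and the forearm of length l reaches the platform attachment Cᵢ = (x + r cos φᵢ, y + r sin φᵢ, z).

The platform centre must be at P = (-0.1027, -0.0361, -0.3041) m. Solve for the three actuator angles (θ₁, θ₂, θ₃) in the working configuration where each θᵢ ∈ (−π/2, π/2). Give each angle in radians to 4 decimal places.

θ₁ = 1.2220, θ₂ = 0.6981, θ₃ = 0.3491

φ1=0.0° → target in arm frame (-0.1027, -0.0361)
  e−x'=0.3127;  (l²−L²−(e−x')²−y'²−z²)/2L = -0.1789
  θ1 = atan2(B,A) + arccos(C/0.4362) = 1.2220
φ2=120.0° → target in arm frame (0.0201, 0.1070)
  A cos θ + B sin θ = C:  0.1899·cos θ + -0.3041·sin θ = -0.0500
  √(A²+B²)=0.3585;  θ2 = -1.0125+1.7106 ≈ 0.6981
φ3=240.0° → target in arm frame (0.0826, -0.0709)
  A=0.1274, B=-0.3041, C=(l²−L²−A²−y'²−z²)/(2L)=0.0157
  θ3 = atan2(B,A) + arccos(C/0.3297) = 0.3491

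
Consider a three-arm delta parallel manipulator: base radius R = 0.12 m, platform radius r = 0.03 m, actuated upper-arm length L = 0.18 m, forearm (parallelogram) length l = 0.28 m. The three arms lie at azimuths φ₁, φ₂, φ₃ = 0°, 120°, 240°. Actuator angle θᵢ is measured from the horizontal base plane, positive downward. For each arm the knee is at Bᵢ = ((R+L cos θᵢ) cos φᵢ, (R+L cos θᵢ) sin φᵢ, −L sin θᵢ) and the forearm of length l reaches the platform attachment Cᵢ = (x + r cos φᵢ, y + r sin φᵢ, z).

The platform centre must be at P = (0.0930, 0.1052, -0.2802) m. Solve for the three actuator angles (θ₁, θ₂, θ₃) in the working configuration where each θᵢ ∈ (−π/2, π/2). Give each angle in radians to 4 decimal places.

θ₁ = 0.4361, θ₂ = 0.6979, θ₃ = 1.3961

arm 1 (φ=0.0°): x'=0.0930, y'=0.1052
  A=-0.0030, B=-0.2802, C=(l²−L²−A²−y'²−z²)/(2L)=-0.1211
  γ=atan2(-0.2802,-0.0030)=-1.5815;  ψ=arccos(-0.4321)=2.0176;  θ1=γ+ψ≈0.4361
φ2=120.0° → target in arm frame (0.0446, -0.1331)
  A=0.0454, B=-0.2802, C=(l²−L²−A²−y'²−z²)/(2L)=-0.1453
  θ2 = atan2(B,A) + arccos(C/0.2839) = 0.6979
arm 3 (φ=240.0°): x'=-0.1376, y'=0.0279
  A=0.2276, B=-0.2802, C=(l²−L²−A²−y'²−z²)/(2L)=-0.2364
  γ=atan2(-0.2802,0.2276)=-0.8886;  ψ=arccos(-0.6548)=2.2847;  θ3=γ+ψ≈1.3961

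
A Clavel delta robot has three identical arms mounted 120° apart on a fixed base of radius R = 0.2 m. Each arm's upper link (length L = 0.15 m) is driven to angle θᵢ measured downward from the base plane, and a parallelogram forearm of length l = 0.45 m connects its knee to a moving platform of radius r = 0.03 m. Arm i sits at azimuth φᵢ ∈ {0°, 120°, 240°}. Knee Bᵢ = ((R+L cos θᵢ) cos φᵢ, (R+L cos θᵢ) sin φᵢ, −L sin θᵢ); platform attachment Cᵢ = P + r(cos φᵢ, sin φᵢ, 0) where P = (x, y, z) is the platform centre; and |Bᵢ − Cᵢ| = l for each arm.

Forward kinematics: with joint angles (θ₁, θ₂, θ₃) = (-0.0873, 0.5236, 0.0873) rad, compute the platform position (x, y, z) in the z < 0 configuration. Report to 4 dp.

(0.0454, -0.0464, -0.3408)

φ1=0.0°: virtual centre (0.3194, 0.0000, 0.0131), radius l
φ2=120.0°: virtual centre (-0.1500, 0.2597, -0.0750), radius l
arm 3 at φ=240.0°: ρ3 = 0.3194;  S3 = (-0.1597, -0.2766, -0.0131)
eliminate P² terms by subtracting sphere 1 from 2 and 3
plane₁₂: -0.9388x+0.5194y+-0.1762z = -0.0066
det = 1.0172;  x = 0.0036+-0.1225z,  y = -0.0063+0.1177z
into |P−S₁|² = l²: 1.0289z² + 0.0498z + -0.1025 = 0;  Δ = 0.4245;  z = -0.3408 or 0.2924 → z<0 root = -0.3408
x = 0.0454, y = -0.0464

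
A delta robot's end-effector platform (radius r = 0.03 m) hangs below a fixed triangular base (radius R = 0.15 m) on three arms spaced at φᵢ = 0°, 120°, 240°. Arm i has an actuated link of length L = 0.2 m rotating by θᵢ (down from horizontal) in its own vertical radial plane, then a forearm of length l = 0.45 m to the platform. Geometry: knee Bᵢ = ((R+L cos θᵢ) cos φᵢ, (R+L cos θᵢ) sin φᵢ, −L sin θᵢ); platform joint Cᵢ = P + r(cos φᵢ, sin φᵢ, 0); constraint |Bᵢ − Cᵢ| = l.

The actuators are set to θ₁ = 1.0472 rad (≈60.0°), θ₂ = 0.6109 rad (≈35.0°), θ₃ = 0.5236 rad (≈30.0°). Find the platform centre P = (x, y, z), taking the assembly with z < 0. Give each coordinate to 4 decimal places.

(-0.1091, -0.0154, -0.4797)

O1 = (0.2200·cos0.0°, 0.2200·sin0.0°, -0.1732) = (0.2200, 0.0000, -0.1732)
O2 = (0.2838·cos120.0°, 0.2838·sin120.0°, -0.1147) = (-0.1419, 0.2458, -0.1147)
O3 = (0.2932·cos240.0°, 0.2932·sin240.0°, -0.1000) = (-0.1466, -0.2539, -0.1000)
|O₂|²−|O₁|² = 0.0153;  |O₃|²−|O₁|² = 0.0176
[-0.7238 0.4916 0.1170]·P = 0.0153;  [-0.7332 -0.5078 0.1464]·P = 0.0176
det = 0.7280;  x = -0.0225+0.1805z,  y = -0.0020+0.0278z
sphere 1 gives Az²+Bz+C=0 with A=1.0333, B=0.2588, C=-0.1137;  B²−4AC=0.5368;  roots -0.4797, 0.2293;  negative root z = -0.4797
x = -0.1091, y = -0.0154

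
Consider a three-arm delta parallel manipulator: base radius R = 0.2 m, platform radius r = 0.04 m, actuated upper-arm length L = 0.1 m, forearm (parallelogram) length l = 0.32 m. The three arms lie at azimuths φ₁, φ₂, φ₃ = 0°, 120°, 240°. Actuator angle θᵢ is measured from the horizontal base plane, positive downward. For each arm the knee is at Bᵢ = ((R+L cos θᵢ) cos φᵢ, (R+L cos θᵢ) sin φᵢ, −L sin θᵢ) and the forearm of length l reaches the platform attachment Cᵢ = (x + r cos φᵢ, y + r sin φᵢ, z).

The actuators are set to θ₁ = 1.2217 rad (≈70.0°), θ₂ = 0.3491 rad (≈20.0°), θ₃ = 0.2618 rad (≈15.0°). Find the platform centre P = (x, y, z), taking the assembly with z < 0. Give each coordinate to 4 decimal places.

(-0.0813, -0.0055, -0.2566)

arm 1 at φ=0.0°: (R−r)+L cos θ1 = 0.1942;  centre 1 = (0.1942, 0.0000, -0.0940)
φ2=120.0°: virtual centre (-0.1270, 0.2199, -0.0342), radius l
arm 3 at φ=240.0°: (R−r)+L cos θ3 = 0.2566;  centre 3 = (-0.1283, -0.2222, -0.0259)
subtract pairs → two planes through P
linear system: -0.6424x+0.4399y = 0.0191−0.1195z; -0.6450x+-0.4444y = 0.0200−0.1362z
Cramer: x(z) = -0.0304+0.1986z;  y(z) = -0.0009+0.0182z
into |P−centre ₁|² = l²: 1.0398z² + 0.0987z + -0.0431 = 0;  Δ = 0.1892;  z = -0.2566 or 0.1617 → z<0 root = -0.2566
x = -0.0813, y = -0.0055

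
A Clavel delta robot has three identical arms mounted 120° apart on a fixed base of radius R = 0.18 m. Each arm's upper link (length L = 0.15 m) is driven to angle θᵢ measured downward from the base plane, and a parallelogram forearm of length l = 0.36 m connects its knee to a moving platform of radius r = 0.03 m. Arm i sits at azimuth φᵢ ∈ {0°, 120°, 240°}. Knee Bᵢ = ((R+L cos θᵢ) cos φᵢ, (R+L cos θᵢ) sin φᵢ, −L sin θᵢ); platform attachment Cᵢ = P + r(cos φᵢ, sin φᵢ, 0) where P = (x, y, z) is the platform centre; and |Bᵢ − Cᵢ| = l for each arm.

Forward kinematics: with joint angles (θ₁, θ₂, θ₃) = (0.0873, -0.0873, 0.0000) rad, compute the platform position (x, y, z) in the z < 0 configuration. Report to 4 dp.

(-0.0088, 0.0049, -0.1990)

O1 = (0.2994·cos0.0°, 0.2994·sin0.0°, -0.0131) = (0.2994, 0.0000, -0.0131)
arm 2 at φ=120.0°: e+L cos θ2 = 0.2994;  O2 = (-0.1497, 0.2593, 0.0131)
arm 3 at φ=240.0°: e+L cos θ3 = 0.3000;  O3 = (-0.1500, -0.2598, 0.0000)
eliminate P² terms by subtracting sphere 1 from 2 and 3
linear system: -0.8983x+0.5186y = 0.0000−0.0523z; -0.8989x+-0.5196y = 0.0002−0.0262z
Cramer: x(z) = -0.0001+0.0437z;  y(z) = -0.0002-0.0252z
quadratic in z: (1.0025)z²+(0.0000)z+(-0.0397)=0, √Δ=0.3991 → z ∈ {-0.1990, 0.1990}; z = -0.1990 (taking z<0)
x = -0.0088, y = 0.0049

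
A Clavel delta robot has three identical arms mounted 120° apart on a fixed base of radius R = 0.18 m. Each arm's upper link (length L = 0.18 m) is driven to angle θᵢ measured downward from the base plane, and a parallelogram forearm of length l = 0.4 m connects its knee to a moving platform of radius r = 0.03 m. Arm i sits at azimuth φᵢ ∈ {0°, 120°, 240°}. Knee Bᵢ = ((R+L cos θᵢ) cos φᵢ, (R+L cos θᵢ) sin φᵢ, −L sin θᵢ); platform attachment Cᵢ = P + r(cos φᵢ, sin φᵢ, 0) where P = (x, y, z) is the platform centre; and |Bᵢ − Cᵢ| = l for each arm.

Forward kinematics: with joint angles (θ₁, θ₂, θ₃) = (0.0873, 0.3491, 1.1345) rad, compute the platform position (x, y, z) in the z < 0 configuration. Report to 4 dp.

(0.0942, 0.1079, -0.3208)

arm 1 at φ=0.0°: (R−r)+L cos θ1 = 0.3293;  centre 1 = (0.3293, 0.0000, -0.0157)
arm 2 at φ=120.0°: (R−r)+L cos θ2 = 0.3191;  centre 2 = (-0.1596, 0.2764, -0.0616)
centre 3 = (0.2261·cos240.0°, 0.2261·sin240.0°, -0.1631) = (-0.1130, -0.1958, -0.1631)
subtract pairs → two planes through P
linear system: -0.9778x+0.5528y = -0.0031−-0.0918z; -0.8847x+-0.3916y = -0.0310−-0.2949z
Cramer: x(z) = 0.0210-0.2282z;  y(z) = 0.0316-0.2376z
sphere 1 gives Az²+Bz+C=0 with A=1.1085, B=0.1570, C=-0.0637;  B²−4AC=0.3071;  roots -0.3208, 0.1791;  negative root z = -0.3208
x = 0.0942, y = 0.1079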